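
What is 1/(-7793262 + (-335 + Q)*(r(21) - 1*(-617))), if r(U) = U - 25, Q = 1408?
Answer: -1/7135513 ≈ -1.4014e-7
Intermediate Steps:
r(U) = -25 + U
1/(-7793262 + (-335 + Q)*(r(21) - 1*(-617))) = 1/(-7793262 + (-335 + 1408)*((-25 + 21) - 1*(-617))) = 1/(-7793262 + 1073*(-4 + 617)) = 1/(-7793262 + 1073*613) = 1/(-7793262 + 657749) = 1/(-7135513) = -1/7135513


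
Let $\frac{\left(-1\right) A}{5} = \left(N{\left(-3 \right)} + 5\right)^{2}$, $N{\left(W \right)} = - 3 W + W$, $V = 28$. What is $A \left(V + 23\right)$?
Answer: $-30855$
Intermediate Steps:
$N{\left(W \right)} = - 2 W$
$A = -605$ ($A = - 5 \left(\left(-2\right) \left(-3\right) + 5\right)^{2} = - 5 \left(6 + 5\right)^{2} = - 5 \cdot 11^{2} = \left(-5\right) 121 = -605$)
$A \left(V + 23\right) = - 605 \left(28 + 23\right) = \left(-605\right) 51 = -30855$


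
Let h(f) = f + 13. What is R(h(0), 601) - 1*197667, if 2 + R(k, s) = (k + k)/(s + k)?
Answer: -60684370/307 ≈ -1.9767e+5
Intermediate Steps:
h(f) = 13 + f
R(k, s) = -2 + 2*k/(k + s) (R(k, s) = -2 + (k + k)/(s + k) = -2 + (2*k)/(k + s) = -2 + 2*k/(k + s))
R(h(0), 601) - 1*197667 = -2*601/((13 + 0) + 601) - 1*197667 = -2*601/(13 + 601) - 197667 = -2*601/614 - 197667 = -2*601*1/614 - 197667 = -601/307 - 197667 = -60684370/307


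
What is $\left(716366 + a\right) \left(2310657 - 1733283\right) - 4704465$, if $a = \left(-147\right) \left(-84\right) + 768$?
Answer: $421179235803$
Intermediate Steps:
$a = 13116$ ($a = 12348 + 768 = 13116$)
$\left(716366 + a\right) \left(2310657 - 1733283\right) - 4704465 = \left(716366 + 13116\right) \left(2310657 - 1733283\right) - 4704465 = 729482 \cdot 577374 - 4704465 = 421183940268 - 4704465 = 421179235803$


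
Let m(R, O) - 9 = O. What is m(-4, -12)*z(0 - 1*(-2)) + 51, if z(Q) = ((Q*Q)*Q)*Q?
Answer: 3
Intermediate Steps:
m(R, O) = 9 + O
z(Q) = Q⁴ (z(Q) = (Q²*Q)*Q = Q³*Q = Q⁴)
m(-4, -12)*z(0 - 1*(-2)) + 51 = (9 - 12)*(0 - 1*(-2))⁴ + 51 = -3*(0 + 2)⁴ + 51 = -3*2⁴ + 51 = -3*16 + 51 = -48 + 51 = 3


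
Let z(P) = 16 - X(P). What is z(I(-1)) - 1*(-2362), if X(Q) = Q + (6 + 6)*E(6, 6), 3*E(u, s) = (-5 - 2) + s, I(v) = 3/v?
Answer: 2385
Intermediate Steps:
E(u, s) = -7/3 + s/3 (E(u, s) = ((-5 - 2) + s)/3 = (-7 + s)/3 = -7/3 + s/3)
X(Q) = -4 + Q (X(Q) = Q + (6 + 6)*(-7/3 + (⅓)*6) = Q + 12*(-7/3 + 2) = Q + 12*(-⅓) = Q - 4 = -4 + Q)
z(P) = 20 - P (z(P) = 16 - (-4 + P) = 16 + (4 - P) = 20 - P)
z(I(-1)) - 1*(-2362) = (20 - 3/(-1)) - 1*(-2362) = (20 - 3*(-1)) + 2362 = (20 - 1*(-3)) + 2362 = (20 + 3) + 2362 = 23 + 2362 = 2385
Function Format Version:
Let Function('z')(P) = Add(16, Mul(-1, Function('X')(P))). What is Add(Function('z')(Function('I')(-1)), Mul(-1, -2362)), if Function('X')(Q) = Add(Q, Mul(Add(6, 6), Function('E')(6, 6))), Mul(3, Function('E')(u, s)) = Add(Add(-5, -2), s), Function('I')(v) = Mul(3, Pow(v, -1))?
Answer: 2385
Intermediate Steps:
Function('E')(u, s) = Add(Rational(-7, 3), Mul(Rational(1, 3), s)) (Function('E')(u, s) = Mul(Rational(1, 3), Add(Add(-5, -2), s)) = Mul(Rational(1, 3), Add(-7, s)) = Add(Rational(-7, 3), Mul(Rational(1, 3), s)))
Function('X')(Q) = Add(-4, Q) (Function('X')(Q) = Add(Q, Mul(Add(6, 6), Add(Rational(-7, 3), Mul(Rational(1, 3), 6)))) = Add(Q, Mul(12, Add(Rational(-7, 3), 2))) = Add(Q, Mul(12, Rational(-1, 3))) = Add(Q, -4) = Add(-4, Q))
Function('z')(P) = Add(20, Mul(-1, P)) (Function('z')(P) = Add(16, Mul(-1, Add(-4, P))) = Add(16, Add(4, Mul(-1, P))) = Add(20, Mul(-1, P)))
Add(Function('z')(Function('I')(-1)), Mul(-1, -2362)) = Add(Add(20, Mul(-1, Mul(3, Pow(-1, -1)))), Mul(-1, -2362)) = Add(Add(20, Mul(-1, Mul(3, -1))), 2362) = Add(Add(20, Mul(-1, -3)), 2362) = Add(Add(20, 3), 2362) = Add(23, 2362) = 2385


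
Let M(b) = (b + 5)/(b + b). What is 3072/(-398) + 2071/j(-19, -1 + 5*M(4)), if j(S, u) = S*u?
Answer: -230360/7363 ≈ -31.286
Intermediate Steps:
M(b) = (5 + b)/(2*b) (M(b) = (5 + b)/((2*b)) = (5 + b)*(1/(2*b)) = (5 + b)/(2*b))
3072/(-398) + 2071/j(-19, -1 + 5*M(4)) = 3072/(-398) + 2071/((-19*(-1 + 5*((1/2)*(5 + 4)/4)))) = 3072*(-1/398) + 2071/((-19*(-1 + 5*((1/2)*(1/4)*9)))) = -1536/199 + 2071/((-19*(-1 + 5*(9/8)))) = -1536/199 + 2071/((-19*(-1 + 45/8))) = -1536/199 + 2071/((-19*37/8)) = -1536/199 + 2071/(-703/8) = -1536/199 + 2071*(-8/703) = -1536/199 - 872/37 = -230360/7363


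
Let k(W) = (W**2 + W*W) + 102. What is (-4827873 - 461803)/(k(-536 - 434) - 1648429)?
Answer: -5289676/233473 ≈ -22.656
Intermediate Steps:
k(W) = 102 + 2*W**2 (k(W) = (W**2 + W**2) + 102 = 2*W**2 + 102 = 102 + 2*W**2)
(-4827873 - 461803)/(k(-536 - 434) - 1648429) = (-4827873 - 461803)/((102 + 2*(-536 - 434)**2) - 1648429) = -5289676/((102 + 2*(-970)**2) - 1648429) = -5289676/((102 + 2*940900) - 1648429) = -5289676/((102 + 1881800) - 1648429) = -5289676/(1881902 - 1648429) = -5289676/233473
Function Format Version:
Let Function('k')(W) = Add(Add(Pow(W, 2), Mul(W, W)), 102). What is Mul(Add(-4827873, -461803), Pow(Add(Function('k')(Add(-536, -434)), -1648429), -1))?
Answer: Rational(-5289676, 233473) ≈ -22.656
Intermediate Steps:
Function('k')(W) = Add(102, Mul(2, Pow(W, 2))) (Function('k')(W) = Add(Add(Pow(W, 2), Pow(W, 2)), 102) = Add(Mul(2, Pow(W, 2)), 102) = Add(102, Mul(2, Pow(W, 2))))
Mul(Add(-4827873, -461803), Pow(Add(Function('k')(Add(-536, -434)), -1648429), -1)) = Mul(Add(-4827873, -461803), Pow(Add(Add(102, Mul(2, Pow(Add(-536, -434), 2))), -1648429), -1)) = Mul(-5289676, Pow(Add(Add(102, Mul(2, Pow(-970, 2))), -1648429), -1)) = Mul(-5289676, Pow(Add(Add(102, Mul(2, 940900)), -1648429), -1)) = Mul(-5289676, Pow(Add(Add(102, 1881800), -1648429), -1)) = Mul(-5289676, Pow(Add(1881902, -1648429), -1)) = Mul(-5289676, Pow(233473, -1)) = Mul(-5289676, Rational(1, 233473)) = Rational(-5289676, 233473)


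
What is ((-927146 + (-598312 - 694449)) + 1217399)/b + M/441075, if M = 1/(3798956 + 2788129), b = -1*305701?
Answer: 2912685255854374201/888183231854353875 ≈ 3.2794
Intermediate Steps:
b = -305701
M = 1/6587085 ≈ 1.5181e-7
((-927146 + (-598312 - 694449)) + 1217399)/b + M/441075 = ((-927146 + (-598312 - 694449)) + 1217399)/(-305701) + (1/6587085)/441075 = ((-927146 - 1292761) + 1217399)*(-1/305701) + (1/6587085)*(1/441075) = (-2219907 + 1217399)*(-1/305701) + 1/2905398516375 = -1002508*(-1/305701) + 1/2905398516375 = 1002508/305701 + 1/2905398516375 = 2912685255854374201/888183231854353875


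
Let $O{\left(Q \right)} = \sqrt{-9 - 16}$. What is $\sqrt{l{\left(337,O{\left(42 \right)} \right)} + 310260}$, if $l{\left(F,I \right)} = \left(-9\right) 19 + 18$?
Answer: $\sqrt{310107} \approx 556.87$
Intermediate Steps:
$O{\left(Q \right)} = 5 i$ ($O{\left(Q \right)} = \sqrt{-25} = 5 i$)
$l{\left(F,I \right)} = -153$ ($l{\left(F,I \right)} = -171 + 18 = -153$)
$\sqrt{l{\left(337,O{\left(42 \right)} \right)} + 310260} = \sqrt{-153 + 310260} = \sqrt{310107}$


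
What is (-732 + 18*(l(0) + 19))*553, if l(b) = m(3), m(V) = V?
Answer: -185808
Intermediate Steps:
l(b) = 3
(-732 + 18*(l(0) + 19))*553 = (-732 + 18*(3 + 19))*553 = (-732 + 18*22)*553 = (-732 + 396)*553 = -336*553 = -185808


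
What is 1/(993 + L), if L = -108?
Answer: 1/885 ≈ 0.0011299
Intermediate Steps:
1/(993 + L) = 1/(993 - 108) = 1/885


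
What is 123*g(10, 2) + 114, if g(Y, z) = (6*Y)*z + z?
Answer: 15120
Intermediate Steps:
g(Y, z) = z + 6*Y*z (g(Y, z) = 6*Y*z + z = z + 6*Y*z)
123*g(10, 2) + 114 = 123*(2*(1 + 6*10)) + 114 = 123*(2*(1 + 60)) + 114 = 123*(2*61) + 114 = 123*122 + 114 = 15006 + 114 = 15120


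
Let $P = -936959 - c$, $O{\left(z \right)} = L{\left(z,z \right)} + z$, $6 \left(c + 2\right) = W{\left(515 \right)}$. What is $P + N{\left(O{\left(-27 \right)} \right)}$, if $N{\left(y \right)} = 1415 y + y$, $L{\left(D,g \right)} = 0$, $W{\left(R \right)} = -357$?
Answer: $- \frac{1950259}{2} \approx -9.7513 \cdot 10^{5}$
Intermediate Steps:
$c = - \frac{123}{2}$ ($c = -2 + \frac{1}{6} \left(-357\right) = -2 - \frac{119}{2} = - \frac{123}{2} \approx -61.5$)
$O{\left(z \right)} = z$ ($O{\left(z \right)} = 0 + z = z$)
$P = - \frac{1873795}{2}$ ($P = -936959 - - \frac{123}{2} = -936959 + \frac{123}{2} = - \frac{1873795}{2} \approx -9.369 \cdot 10^{5}$)
$N{\left(y \right)} = 1416 y$
$P + N{\left(O{\left(-27 \right)} \right)} = - \frac{1873795}{2} + 1416 \left(-27\right) = - \frac{1873795}{2} - 38232 = - \frac{1950259}{2}$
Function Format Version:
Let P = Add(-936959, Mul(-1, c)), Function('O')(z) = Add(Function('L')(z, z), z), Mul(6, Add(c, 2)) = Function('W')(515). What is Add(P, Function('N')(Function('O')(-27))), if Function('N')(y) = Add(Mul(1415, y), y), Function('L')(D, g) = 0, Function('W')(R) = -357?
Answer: Rational(-1950259, 2) ≈ -9.7513e+5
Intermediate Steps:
c = Rational(-123, 2) (c = Add(-2, Mul(Rational(1, 6), -357)) = Add(-2, Rational(-119, 2)) = Rational(-123, 2) ≈ -61.500)
Function('O')(z) = z (Function('O')(z) = Add(0, z) = z)
P = Rational(-1873795, 2) (P = Add(-936959, Mul(-1, Rational(-123, 2))) = Add(-936959, Rational(123, 2)) = Rational(-1873795, 2) ≈ -9.3690e+5)
Function('N')(y) = Mul(1416, y)
Add(P, Function('N')(Function('O')(-27))) = Add(Rational(-1873795, 2), Mul(1416, -27)) = Add(Rational(-1873795, 2), -38232) = Rational(-1950259, 2)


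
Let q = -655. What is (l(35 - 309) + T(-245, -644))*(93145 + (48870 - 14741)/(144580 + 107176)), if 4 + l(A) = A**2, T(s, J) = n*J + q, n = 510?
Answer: -5956800420721227/251756 ≈ -2.3661e+10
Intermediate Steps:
T(s, J) = -655 + 510*J (T(s, J) = 510*J - 655 = -655 + 510*J)
l(A) = -4 + A**2
(l(35 - 309) + T(-245, -644))*(93145 + (48870 - 14741)/(144580 + 107176)) = ((-4 + (35 - 309)**2) + (-655 + 510*(-644)))*(93145 + (48870 - 14741)/(144580 + 107176)) = ((-4 + (-274)**2) + (-655 - 328440))*(93145 + 34129/251756) = ((-4 + 75076) - 329095)*(93145 + 34129*(1/251756)) = (75072 - 329095)*(93145 + 34129/251756) = -254023*23449846749/251756 = -5956800420721227/251756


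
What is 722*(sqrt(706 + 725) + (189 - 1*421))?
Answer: -167504 + 2166*sqrt(159) ≈ -1.4019e+5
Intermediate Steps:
722*(sqrt(706 + 725) + (189 - 1*421)) = 722*(sqrt(1431) + (189 - 421)) = 722*(3*sqrt(159) - 232) = 722*(-232 + 3*sqrt(159)) = -167504 + 2166*sqrt(159)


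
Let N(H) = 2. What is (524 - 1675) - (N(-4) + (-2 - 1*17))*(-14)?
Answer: -1389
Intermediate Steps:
(524 - 1675) - (N(-4) + (-2 - 1*17))*(-14) = (524 - 1675) - (2 + (-2 - 1*17))*(-14) = -1151 - (2 + (-2 - 17))*(-14) = -1151 - (2 - 19)*(-14) = -1151 - (-17)*(-14) = -1151 - 1*238 = -1151 - 238 = -1389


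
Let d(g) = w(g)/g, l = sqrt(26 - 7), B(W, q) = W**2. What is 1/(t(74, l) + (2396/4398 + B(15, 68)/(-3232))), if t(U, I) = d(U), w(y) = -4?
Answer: 262965216/110740621 ≈ 2.3746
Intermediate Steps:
l = sqrt(19) ≈ 4.3589
d(g) = -4/g
t(U, I) = -4/U
1/(t(74, l) + (2396/4398 + B(15, 68)/(-3232))) = 1/(-4/74 + (2396/4398 + 15**2/(-3232))) = 1/(-4*1/74 + (2396*(1/4398) + 225*(-1/3232))) = 1/(-2/37 + (1198/2199 - 225/3232)) = 1/(-2/37 + 3377161/7107168) = 1/(110740621/262965216) = 262965216/110740621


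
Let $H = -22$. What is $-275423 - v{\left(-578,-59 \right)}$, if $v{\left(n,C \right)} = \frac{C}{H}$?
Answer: $- \frac{6059365}{22} \approx -2.7543 \cdot 10^{5}$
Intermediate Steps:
$v{\left(n,C \right)} = - \frac{C}{22}$ ($v{\left(n,C \right)} = \frac{C}{-22} = C \left(- \frac{1}{22}\right) = - \frac{C}{22}$)
$-275423 - v{\left(-578,-59 \right)} = -275423 - \left(- \frac{1}{22}\right) \left(-59\right) = -275423 - \frac{59}{22} = - \frac{6059365}{22}$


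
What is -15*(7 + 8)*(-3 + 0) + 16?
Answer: 691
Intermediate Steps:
-15*(7 + 8)*(-3 + 0) + 16 = -225*(-3) + 16 = -15*(-45) + 16 = 675 + 16 = 691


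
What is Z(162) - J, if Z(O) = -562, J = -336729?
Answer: 336167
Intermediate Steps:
Z(162) - J = -562 - 1*(-336729) = -562 + 336729 = 336167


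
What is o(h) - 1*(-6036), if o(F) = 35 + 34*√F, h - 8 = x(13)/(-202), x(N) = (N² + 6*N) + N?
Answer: 6071 + 34*√68478/101 ≈ 6159.1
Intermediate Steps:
x(N) = N² + 7*N
h = 678/101 (h = 8 + (13*(7 + 13))/(-202) = 8 + (13*20)*(-1/202) = 8 + 260*(-1/202) = 8 - 130/101 = 678/101 ≈ 6.7129)
o(h) - 1*(-6036) = (35 + 34*√(678/101)) - 1*(-6036) = (35 + 34*(√68478/101)) + 6036 = (35 + 34*√68478/101) + 6036 = 6071 + 34*√68478/101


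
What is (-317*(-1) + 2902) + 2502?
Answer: 5721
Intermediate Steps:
(-317*(-1) + 2902) + 2502 = (317 + 2902) + 2502 = 3219 + 2502 = 5721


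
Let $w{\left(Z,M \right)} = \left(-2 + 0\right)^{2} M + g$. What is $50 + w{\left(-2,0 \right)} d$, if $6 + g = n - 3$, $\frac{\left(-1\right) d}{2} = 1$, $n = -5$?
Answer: $78$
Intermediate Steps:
$d = -2$ ($d = \left(-2\right) 1 = -2$)
$g = -14$ ($g = -6 - 8 = -14$)
$w{\left(Z,M \right)} = -14 + 4 M$ ($w{\left(Z,M \right)} = \left(-2 + 0\right)^{2} M - 14 = \left(-2\right)^{2} M - 14 = 4 M - 14 = -14 + 4 M$)
$50 + w{\left(-2,0 \right)} d = 50 + \left(-14 + 4 \cdot 0\right) \left(-2\right) = 50 + \left(-14 + 0\right) \left(-2\right) = 50 - -28 = 50 + 28 = 78$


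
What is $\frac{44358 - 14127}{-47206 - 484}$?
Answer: $- \frac{30231}{47690} \approx -0.63391$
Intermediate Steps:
$\frac{44358 - 14127}{-47206 - 484} = \frac{30231}{-47690} = 30231 \left(- \frac{1}{47690}\right) = - \frac{30231}{47690}$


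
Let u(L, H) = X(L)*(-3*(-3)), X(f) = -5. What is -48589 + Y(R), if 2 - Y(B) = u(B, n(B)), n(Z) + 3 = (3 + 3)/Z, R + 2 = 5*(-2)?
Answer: -48542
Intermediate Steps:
R = -12 (R = -2 + 5*(-2) = -2 - 10 = -12)
n(Z) = -3 + 6/Z (n(Z) = -3 + (3 + 3)/Z = -3 + 6/Z)
u(L, H) = -45 (u(L, H) = -(-15)*(-3) = -5*9 = -45)
Y(B) = 47 (Y(B) = 2 - 1*(-45) = 2 + 45 = 47)
-48589 + Y(R) = -48589 + 47 = -48542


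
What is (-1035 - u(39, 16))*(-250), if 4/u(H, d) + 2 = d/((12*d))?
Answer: 5939250/23 ≈ 2.5823e+5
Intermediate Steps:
u(H, d) = -48/23 (u(H, d) = 4/(-2 + d/((12*d))) = 4/(-2 + d*(1/(12*d))) = 4/(-2 + 1/12) = 4/(-23/12) = 4*(-12/23) = -48/23)
(-1035 - u(39, 16))*(-250) = (-1035 - 1*(-48/23))*(-250) = (-1035 + 48/23)*(-250) = -23757/23*(-250) = 5939250/23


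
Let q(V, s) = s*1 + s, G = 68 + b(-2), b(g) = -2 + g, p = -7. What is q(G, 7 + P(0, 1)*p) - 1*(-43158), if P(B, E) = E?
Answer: 43158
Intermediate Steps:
G = 64 (G = 68 + (-2 - 2) = 68 - 4 = 64)
q(V, s) = 2*s (q(V, s) = s + s = 2*s)
q(G, 7 + P(0, 1)*p) - 1*(-43158) = 2*(7 + 1*(-7)) - 1*(-43158) = 2*(7 - 7) + 43158 = 2*0 + 43158 = 0 + 43158 = 43158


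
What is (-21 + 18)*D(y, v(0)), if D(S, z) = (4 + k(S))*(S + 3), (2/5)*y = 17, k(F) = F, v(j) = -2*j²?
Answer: -25389/4 ≈ -6347.3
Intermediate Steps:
y = 85/2 (y = (5/2)*17 = 85/2 ≈ 42.500)
D(S, z) = (3 + S)*(4 + S) (D(S, z) = (4 + S)*(S + 3) = (4 + S)*(3 + S) = (3 + S)*(4 + S))
(-21 + 18)*D(y, v(0)) = (-21 + 18)*(12 + (85/2)² + 7*(85/2)) = -3*(12 + 7225/4 + 595/2) = -3*8463/4 = -25389/4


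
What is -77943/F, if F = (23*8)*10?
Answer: -77943/1840 ≈ -42.360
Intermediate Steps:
F = 1840 (F = 184*10 = 1840)
-77943/F = -77943/1840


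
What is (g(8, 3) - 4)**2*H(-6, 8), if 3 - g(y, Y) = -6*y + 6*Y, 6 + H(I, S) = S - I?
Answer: 6728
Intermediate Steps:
H(I, S) = -6 + S - I (H(I, S) = -6 + (S - I) = -6 + S - I)
g(y, Y) = 3 - 6*Y + 6*y (g(y, Y) = 3 - (-6*y + 6*Y) = 3 + (-6*Y + 6*y) = 3 - 6*Y + 6*y)
(g(8, 3) - 4)**2*H(-6, 8) = ((3 - 6*3 + 6*8) - 4)**2*(-6 + 8 - 1*(-6)) = ((3 - 18 + 48) - 4)**2*(-6 + 8 + 6) = (33 - 4)**2*8 = 29**2*8 = 841*8 = 6728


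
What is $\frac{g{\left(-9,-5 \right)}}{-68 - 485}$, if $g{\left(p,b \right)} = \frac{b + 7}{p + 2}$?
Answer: $\frac{2}{3871} \approx 0.00051666$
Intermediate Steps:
$g{\left(p,b \right)} = \frac{7 + b}{2 + p}$
$\frac{g{\left(-9,-5 \right)}}{-68 - 485} = \frac{\frac{1}{2 - 9} \left(7 - 5\right)}{-68 - 485} = \frac{\frac{1}{-7} \cdot 2}{-553} = - \frac{\left(- \frac{1}{7}\right) 2}{553} = \left(- \frac{1}{553}\right) \left(- \frac{2}{7}\right) = \frac{2}{3871}$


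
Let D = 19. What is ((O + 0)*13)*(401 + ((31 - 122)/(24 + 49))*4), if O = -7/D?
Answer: -2630719/1387 ≈ -1896.7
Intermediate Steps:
O = -7/19 ≈ -0.36842
((O + 0)*13)*(401 + ((31 - 122)/(24 + 49))*4) = ((-7/19 + 0)*13)*(401 + ((31 - 122)/(24 + 49))*4) = (-7/19*13)*(401 - 91/73*4) = -91*(401 - 91*1/73*4)/19 = -91*(401 - 91/73*4)/19 = -91*(401 - 364/73)/19 = -91/19*28909/73 = -2630719/1387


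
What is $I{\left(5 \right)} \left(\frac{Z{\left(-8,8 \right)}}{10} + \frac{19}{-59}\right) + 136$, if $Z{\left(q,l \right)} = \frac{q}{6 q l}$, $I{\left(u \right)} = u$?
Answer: $\frac{761243}{5664} \approx 134.4$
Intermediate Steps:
$Z{\left(q,l \right)} = \frac{1}{6 l}$ ($Z{\left(q,l \right)} = \frac{q}{6 l q} = q \frac{1}{6 l q} = \frac{1}{6 l}$)
$I{\left(5 \right)} \left(\frac{Z{\left(-8,8 \right)}}{10} + \frac{19}{-59}\right) + 136 = 5 \left(\frac{\frac{1}{6} \cdot \frac{1}{8}}{10} + \frac{19}{-59}\right) + 136 = 5 \left(\frac{1}{6} \cdot \frac{1}{8} \cdot \frac{1}{10} + 19 \left(- \frac{1}{59}\right)\right) + 136 = 5 \left(\frac{1}{48} \cdot \frac{1}{10} - \frac{19}{59}\right) + 136 = 5 \left(\frac{1}{480} - \frac{19}{59}\right) + 136 = 5 \left(- \frac{9061}{28320}\right) + 136 = - \frac{9061}{5664} + 136 = \frac{761243}{5664}$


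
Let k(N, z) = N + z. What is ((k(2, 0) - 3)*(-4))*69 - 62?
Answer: 214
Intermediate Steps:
((k(2, 0) - 3)*(-4))*69 - 62 = (((2 + 0) - 3)*(-4))*69 - 62 = ((2 - 3)*(-4))*69 - 62 = -1*(-4)*69 - 62 = 4*69 - 62 = 276 - 62 = 214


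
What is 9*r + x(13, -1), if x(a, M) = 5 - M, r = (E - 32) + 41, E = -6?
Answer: 33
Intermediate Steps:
r = 3 (r = (-6 - 32) + 41 = -38 + 41 = 3)
9*r + x(13, -1) = 9*3 + (5 - 1*(-1)) = 27 + (5 + 1) = 27 + 6 = 33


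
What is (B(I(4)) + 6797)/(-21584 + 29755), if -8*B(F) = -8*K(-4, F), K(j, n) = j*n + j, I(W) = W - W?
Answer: 6793/8171 ≈ 0.83136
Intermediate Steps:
I(W) = 0
K(j, n) = j + j*n
B(F) = -4 - 4*F (B(F) = -(-1)*(-4*(1 + F)) = -(-1)*(-4 - 4*F) = -(32 + 32*F)/8 = -4 - 4*F)
(B(I(4)) + 6797)/(-21584 + 29755) = ((-4 - 4*0) + 6797)/(-21584 + 29755) = ((-4 + 0) + 6797)/8171 = (-4 + 6797)*(1/8171) = 6793*(1/8171) = 6793/8171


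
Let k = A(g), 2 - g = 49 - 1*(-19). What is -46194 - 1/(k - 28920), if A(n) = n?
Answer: -1338979283/28986 ≈ -46194.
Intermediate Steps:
g = -66 (g = 2 - (49 - 1*(-19)) = 2 - (49 + 19) = 2 - 1*68 = 2 - 68 = -66)
k = -66
-46194 - 1/(k - 28920) = -46194 - 1/(-66 - 28920) = -46194 - 1/(-28986) = -46194 - 1*(-1/28986) = -46194 + 1/28986 = -1338979283/28986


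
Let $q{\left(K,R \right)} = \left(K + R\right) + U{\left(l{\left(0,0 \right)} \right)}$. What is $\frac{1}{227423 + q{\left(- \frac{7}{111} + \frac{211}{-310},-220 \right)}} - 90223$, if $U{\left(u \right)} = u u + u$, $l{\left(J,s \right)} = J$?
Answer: $- \frac{705366088085087}{7818029639} \approx -90223.0$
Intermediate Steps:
$U{\left(u \right)} = u + u^{2}$ ($U{\left(u \right)} = u^{2} + u = u + u^{2}$)
$q{\left(K,R \right)} = K + R$ ($q{\left(K,R \right)} = \left(K + R\right) + 0 \left(1 + 0\right) = \left(K + R\right) + 0 \cdot 1 = \left(K + R\right) + 0 = K + R$)
$\frac{1}{227423 + q{\left(- \frac{7}{111} + \frac{211}{-310},-220 \right)}} - 90223 = \frac{1}{227423 + \left(\left(- \frac{7}{111} + \frac{211}{-310}\right) - 220\right)} - 90223 = \frac{1}{227423 + \left(\left(\left(-7\right) \frac{1}{111} + 211 \left(- \frac{1}{310}\right)\right) - 220\right)} - 90223 = \frac{1}{227423 - \frac{7595791}{34410}} - 90223 = \frac{1}{\frac{7818029639}{34410}} - 90223 = \frac{34410}{7818029639} - 90223 = - \frac{705366088085087}{7818029639}$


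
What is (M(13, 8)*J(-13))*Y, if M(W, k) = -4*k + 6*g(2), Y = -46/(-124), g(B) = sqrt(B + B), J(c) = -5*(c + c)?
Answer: -29900/31 ≈ -964.52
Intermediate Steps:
J(c) = -10*c
g(B) = sqrt(2)*sqrt(B) (g(B) = sqrt(2*B) = sqrt(2)*sqrt(B))
Y = 23/62 (Y = -46*(-1/124) = 23/62 ≈ 0.37097)
M(W, k) = 12 - 4*k (M(W, k) = -4*k + 6*(sqrt(2)*sqrt(2)) = -4*k + 6*2 = -4*k + 12 = 12 - 4*k)
(M(13, 8)*J(-13))*Y = ((12 - 4*8)*(-10*(-13)))*(23/62) = ((12 - 32)*130)*(23/62) = -20*130*(23/62) = -2600*23/62 = -29900/31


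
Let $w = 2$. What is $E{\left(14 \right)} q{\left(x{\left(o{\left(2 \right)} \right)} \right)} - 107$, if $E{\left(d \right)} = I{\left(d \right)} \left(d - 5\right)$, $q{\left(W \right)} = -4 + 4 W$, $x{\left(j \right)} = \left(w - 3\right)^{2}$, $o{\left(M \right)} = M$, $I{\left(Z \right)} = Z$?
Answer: $-107$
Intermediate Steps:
$x{\left(j \right)} = 1$ ($x{\left(j \right)} = \left(2 - 3\right)^{2} = \left(-1\right)^{2} = 1$)
$E{\left(d \right)} = d \left(-5 + d\right)$ ($E{\left(d \right)} = d \left(d - 5\right) = d \left(-5 + d\right)$)
$E{\left(14 \right)} q{\left(x{\left(o{\left(2 \right)} \right)} \right)} - 107 = 14 \left(-5 + 14\right) \left(-4 + 4 \cdot 1\right) - 107 = 14 \cdot 9 \left(-4 + 4\right) - 107 = 126 \cdot 0 - 107 = 0 - 107 = -107$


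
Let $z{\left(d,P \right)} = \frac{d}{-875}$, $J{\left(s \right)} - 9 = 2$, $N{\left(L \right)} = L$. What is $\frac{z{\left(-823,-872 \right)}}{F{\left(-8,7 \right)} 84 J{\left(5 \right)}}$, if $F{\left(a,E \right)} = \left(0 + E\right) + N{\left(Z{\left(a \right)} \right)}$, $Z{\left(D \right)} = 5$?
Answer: $\frac{823}{9702000} \approx 8.4828 \cdot 10^{-5}$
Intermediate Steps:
$J{\left(s \right)} = 11$ ($J{\left(s \right)} = 9 + 2 = 11$)
$F{\left(a,E \right)} = 5 + E$ ($F{\left(a,E \right)} = \left(0 + E\right) + 5 = E + 5 = 5 + E$)
$z{\left(d,P \right)} = - \frac{d}{875}$
$\frac{z{\left(-823,-872 \right)}}{F{\left(-8,7 \right)} 84 J{\left(5 \right)}} = \frac{\left(- \frac{1}{875}\right) \left(-823\right)}{\left(5 + 7\right) 84 \cdot 11} = \frac{823}{875 \cdot 12 \cdot 84 \cdot 11} = \frac{823}{875 \cdot 1008 \cdot 11} = \frac{823}{875 \cdot 11088} = \frac{823}{875} \cdot \frac{1}{11088} = \frac{823}{9702000}$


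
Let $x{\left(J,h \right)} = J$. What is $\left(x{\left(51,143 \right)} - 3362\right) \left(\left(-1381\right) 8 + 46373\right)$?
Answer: $-116961075$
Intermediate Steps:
$\left(x{\left(51,143 \right)} - 3362\right) \left(\left(-1381\right) 8 + 46373\right) = \left(51 - 3362\right) \left(\left(-1381\right) 8 + 46373\right) = - 3311 \left(-11048 + 46373\right) = \left(-3311\right) 35325 = -116961075$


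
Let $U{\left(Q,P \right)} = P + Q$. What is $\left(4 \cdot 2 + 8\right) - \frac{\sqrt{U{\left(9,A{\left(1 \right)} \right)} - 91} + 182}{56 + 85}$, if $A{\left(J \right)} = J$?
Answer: $\frac{2074}{141} - \frac{3 i}{47} \approx 14.709 - 0.06383 i$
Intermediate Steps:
$\left(4 \cdot 2 + 8\right) - \frac{\sqrt{U{\left(9,A{\left(1 \right)} \right)} - 91} + 182}{56 + 85} = \left(4 \cdot 2 + 8\right) - \frac{\sqrt{\left(1 + 9\right) - 91} + 182}{56 + 85} = \left(8 + 8\right) - \frac{\sqrt{10 - 91} + 182}{141} = 16 - \left(\sqrt{-81} + 182\right) \frac{1}{141} = 16 - \left(9 i + 182\right) \frac{1}{141} = 16 - \left(182 + 9 i\right) \frac{1}{141} = 16 - \left(\frac{182}{141} + \frac{3 i}{47}\right) = \frac{2074}{141} - \frac{3 i}{47}$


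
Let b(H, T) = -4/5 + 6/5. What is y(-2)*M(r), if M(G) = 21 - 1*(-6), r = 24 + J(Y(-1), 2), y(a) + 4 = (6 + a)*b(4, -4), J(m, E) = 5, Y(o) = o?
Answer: -324/5 ≈ -64.800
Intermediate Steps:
b(H, T) = ⅖ (b(H, T) = -4*⅕ + 6*(⅕) = -⅘ + 6/5 = ⅖)
y(a) = -8/5 + 2*a/5 (y(a) = -4 + (6 + a)*(⅖) = -4 + (12/5 + 2*a/5) = -8/5 + 2*a/5)
r = 29 (r = 24 + 5 = 29)
M(G) = 27 (M(G) = 21 + 6 = 27)
y(-2)*M(r) = (-8/5 + (⅖)*(-2))*27 = (-8/5 - ⅘)*27 = -12/5*27 = -324/5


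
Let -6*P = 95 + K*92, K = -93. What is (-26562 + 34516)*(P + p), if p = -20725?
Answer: -460890553/3 ≈ -1.5363e+8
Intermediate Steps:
P = 8461/6 (P = -(95 - 93*92)/6 = -(95 - 8556)/6 = -⅙*(-8461) = 8461/6 ≈ 1410.2)
(-26562 + 34516)*(P + p) = (-26562 + 34516)*(8461/6 - 20725) = 7954*(-115889/6) = -460890553/3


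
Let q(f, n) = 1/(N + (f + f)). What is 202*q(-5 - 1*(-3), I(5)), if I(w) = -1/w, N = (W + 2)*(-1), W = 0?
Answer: -101/3 ≈ -33.667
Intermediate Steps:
N = -2 (N = (0 + 2)*(-1) = 2*(-1) = -2)
I(w) = -1/w
q(f, n) = 1/(-2 + 2*f) (q(f, n) = 1/(-2 + (f + f)) = 1/(-2 + 2*f))
202*q(-5 - 1*(-3), I(5)) = 202*(1/(2*(-1 + (-5 - 1*(-3))))) = 202*(1/(2*(-1 + (-5 + 3)))) = 202*(1/(2*(-1 - 2))) = 202*((1/2)/(-3)) = 202*((1/2)*(-1/3)) = 202*(-1/6) = -101/3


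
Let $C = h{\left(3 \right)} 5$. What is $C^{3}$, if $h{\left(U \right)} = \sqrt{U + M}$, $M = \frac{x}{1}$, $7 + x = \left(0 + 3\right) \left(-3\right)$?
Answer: $- 1625 i \sqrt{13} \approx - 5859.0 i$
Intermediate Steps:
$x = -16$ ($x = -7 + \left(0 + 3\right) \left(-3\right) = -7 + 3 \left(-3\right) = -7 - 9 = -16$)
$M = -16$ ($M = - \frac{16}{1} = \left(-16\right) 1 = -16$)
$h{\left(U \right)} = \sqrt{-16 + U}$ ($h{\left(U \right)} = \sqrt{U - 16} = \sqrt{-16 + U}$)
$C = 5 i \sqrt{13}$ ($C = \sqrt{-16 + 3} \cdot 5 = \sqrt{-13} \cdot 5 = i \sqrt{13} \cdot 5 = 5 i \sqrt{13} \approx 18.028 i$)
$C^{3} = \left(5 i \sqrt{13}\right)^{3} = - 1625 i \sqrt{13}$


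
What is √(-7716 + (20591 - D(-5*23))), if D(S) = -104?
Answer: √12979 ≈ 113.93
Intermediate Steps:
√(-7716 + (20591 - D(-5*23))) = √(-7716 + (20591 - 1*(-104))) = √(-7716 + (20591 + 104)) = √(-7716 + 20695) = √12979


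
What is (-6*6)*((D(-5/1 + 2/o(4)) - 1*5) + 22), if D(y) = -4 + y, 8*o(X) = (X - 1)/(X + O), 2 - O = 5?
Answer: -480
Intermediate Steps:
O = -3 (O = 2 - 1*5 = 2 - 5 = -3)
o(X) = (-1 + X)/(8*(-3 + X)) (o(X) = ((X - 1)/(X - 3))/8 = ((-1 + X)/(-3 + X))/8 = (-1 + X)/(8*(-3 + X)))
(-6*6)*((D(-5/1 + 2/o(4)) - 1*5) + 22) = (-6*6)*(((-4 + (-5/1 + 2/(((-1 + 4)/(8*(-3 + 4)))))) - 1*5) + 22) = -36*(((-4 + (-5*1 + 2/(((⅛)*3/1)))) - 5) + 22) = -36*(((-4 + (-5 + 2/(((⅛)*1*3)))) - 5) + 22) = -36*(((-4 + (-5 + 2/(3/8))) - 5) + 22) = -36*(((-4 + (-5 + 2*(8/3))) - 5) + 22) = -36*(((-4 + (-5 + 16/3)) - 5) + 22) = -36*(((-4 + ⅓) - 5) + 22) = -36*((-11/3 - 5) + 22) = -36*(-26/3 + 22) = -36*40/3 = -480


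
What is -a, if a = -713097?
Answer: 713097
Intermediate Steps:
-a = -1*(-713097) = 713097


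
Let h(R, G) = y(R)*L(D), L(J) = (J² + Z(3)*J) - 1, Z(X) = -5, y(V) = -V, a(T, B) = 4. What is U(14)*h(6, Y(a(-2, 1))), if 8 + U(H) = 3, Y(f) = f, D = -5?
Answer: 1470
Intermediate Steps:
U(H) = -5 (U(H) = -8 + 3 = -5)
L(J) = -1 + J² - 5*J (L(J) = (J² - 5*J) - 1 = -1 + J² - 5*J)
h(R, G) = -49*R (h(R, G) = (-R)*(-1 + (-5)² - 5*(-5)) = (-R)*(-1 + 25 + 25) = -R*49 = -49*R)
U(14)*h(6, Y(a(-2, 1))) = -(-245)*6 = -5*(-294) = 1470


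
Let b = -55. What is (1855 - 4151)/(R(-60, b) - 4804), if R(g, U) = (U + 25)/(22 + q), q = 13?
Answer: 8036/16817 ≈ 0.47785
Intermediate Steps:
R(g, U) = 5/7 + U/35 (R(g, U) = (U + 25)/(22 + 13) = (25 + U)/35 = (25 + U)*(1/35) = 5/7 + U/35)
(1855 - 4151)/(R(-60, b) - 4804) = (1855 - 4151)/((5/7 + (1/35)*(-55)) - 4804) = -2296/((5/7 - 11/7) - 4804) = -2296/(-6/7 - 4804) = -2296/(-33634/7) = -2296*(-7/33634) = 8036/16817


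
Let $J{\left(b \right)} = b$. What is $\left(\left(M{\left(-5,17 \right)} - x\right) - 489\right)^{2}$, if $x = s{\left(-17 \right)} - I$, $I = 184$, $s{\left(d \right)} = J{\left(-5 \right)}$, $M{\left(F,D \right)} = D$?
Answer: $80089$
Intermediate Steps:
$s{\left(d \right)} = -5$
$x = -189$ ($x = -5 - 184 = -189$)
$\left(\left(M{\left(-5,17 \right)} - x\right) - 489\right)^{2} = \left(\left(17 - -189\right) - 489\right)^{2} = \left(\left(17 + 189\right) - 489\right)^{2} = \left(206 - 489\right)^{2} = \left(-283\right)^{2} = 80089$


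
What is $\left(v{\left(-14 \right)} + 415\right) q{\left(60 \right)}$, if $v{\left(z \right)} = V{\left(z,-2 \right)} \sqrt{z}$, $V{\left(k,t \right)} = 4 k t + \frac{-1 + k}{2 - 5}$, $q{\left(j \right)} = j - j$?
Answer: $0$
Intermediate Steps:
$q{\left(j \right)} = 0$
$V{\left(k,t \right)} = \frac{1}{3} - \frac{k}{3} + 4 k t$ ($V{\left(k,t \right)} = 4 k t + \frac{-1 + k}{-3} = 4 k t + \left(-1 + k\right) \left(- \frac{1}{3}\right) = 4 k t - \left(- \frac{1}{3} + \frac{k}{3}\right) = \frac{1}{3} - \frac{k}{3} + 4 k t$)
$v{\left(z \right)} = \sqrt{z} \left(\frac{1}{3} - \frac{25 z}{3}\right)$ ($v{\left(z \right)} = \left(\frac{1}{3} - \frac{z}{3} + 4 z \left(-2\right)\right) \sqrt{z} = \left(\frac{1}{3} - \frac{z}{3} - 8 z\right) \sqrt{z} = \left(\frac{1}{3} - \frac{25 z}{3}\right) \sqrt{z} = \sqrt{z} \left(\frac{1}{3} - \frac{25 z}{3}\right)$)
$\left(v{\left(-14 \right)} + 415\right) q{\left(60 \right)} = \left(\frac{\sqrt{-14} \left(1 - -350\right)}{3} + 415\right) 0 = \left(\frac{i \sqrt{14} \left(1 + 350\right)}{3} + 415\right) 0 = \left(\frac{1}{3} i \sqrt{14} \cdot 351 + 415\right) 0 = \left(117 i \sqrt{14} + 415\right) 0 = \left(415 + 117 i \sqrt{14}\right) 0 = 0$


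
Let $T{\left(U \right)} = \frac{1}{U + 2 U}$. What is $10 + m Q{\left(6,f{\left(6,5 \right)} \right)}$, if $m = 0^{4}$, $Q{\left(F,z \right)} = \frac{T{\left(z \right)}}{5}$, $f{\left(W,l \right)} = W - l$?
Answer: $10$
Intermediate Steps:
$T{\left(U \right)} = \frac{1}{3 U}$
$Q{\left(F,z \right)} = \frac{1}{15 z}$ ($Q{\left(F,z \right)} = \frac{\frac{1}{3} \frac{1}{z}}{5} = \frac{1}{3 z} \frac{1}{5} = \frac{1}{15 z}$)
$m = 0$
$10 + m Q{\left(6,f{\left(6,5 \right)} \right)} = 10 + 0 \frac{1}{15 \left(6 - 5\right)} = 10 + 0 \frac{1}{15 \cdot 1} = 10 + 0 \cdot \frac{1}{15} \cdot 1 = 10 + 0 \cdot \frac{1}{15} = 10 + 0 = 10$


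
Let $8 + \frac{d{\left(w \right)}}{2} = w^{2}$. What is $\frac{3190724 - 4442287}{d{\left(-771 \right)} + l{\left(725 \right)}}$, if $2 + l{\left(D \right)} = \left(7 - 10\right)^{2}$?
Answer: $- \frac{1251563}{1188873} \approx -1.0527$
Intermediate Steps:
$d{\left(w \right)} = -16 + 2 w^{2}$
$l{\left(D \right)} = 7$ ($l{\left(D \right)} = -2 + \left(7 - 10\right)^{2} = -2 + \left(-3\right)^{2} = -2 + 9 = 7$)
$\frac{3190724 - 4442287}{d{\left(-771 \right)} + l{\left(725 \right)}} = \frac{3190724 - 4442287}{\left(-16 + 2 \left(-771\right)^{2}\right) + 7} = - \frac{1251563}{\left(-16 + 2 \cdot 594441\right) + 7} = - \frac{1251563}{\left(-16 + 1188882\right) + 7} = - \frac{1251563}{1188866 + 7} = - \frac{1251563}{1188873}$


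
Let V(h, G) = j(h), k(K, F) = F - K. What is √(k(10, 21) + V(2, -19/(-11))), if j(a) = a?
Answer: √13 ≈ 3.6056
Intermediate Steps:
V(h, G) = h
√(k(10, 21) + V(2, -19/(-11))) = √((21 - 1*10) + 2) = √((21 - 10) + 2) = √(11 + 2) = √13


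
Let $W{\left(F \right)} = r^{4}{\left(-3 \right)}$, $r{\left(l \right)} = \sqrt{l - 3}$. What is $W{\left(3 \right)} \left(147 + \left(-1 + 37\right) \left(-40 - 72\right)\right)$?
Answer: $-139860$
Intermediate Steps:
$r{\left(l \right)} = \sqrt{-3 + l}$
$W{\left(F \right)} = 36$ ($W{\left(F \right)} = \left(\sqrt{-3 - 3}\right)^{4} = \left(\sqrt{-6}\right)^{4} = \left(i \sqrt{6}\right)^{4} = 36$)
$W{\left(3 \right)} \left(147 + \left(-1 + 37\right) \left(-40 - 72\right)\right) = 36 \left(147 + \left(-1 + 37\right) \left(-40 - 72\right)\right) = 36 \left(147 + 36 \left(-112\right)\right) = 36 \left(147 - 4032\right) = 36 \left(-3885\right) = -139860$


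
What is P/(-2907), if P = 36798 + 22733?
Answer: -59531/2907 ≈ -20.478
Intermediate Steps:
P = 59531
P/(-2907) = 59531/(-2907) = 59531*(-1/2907) = -59531/2907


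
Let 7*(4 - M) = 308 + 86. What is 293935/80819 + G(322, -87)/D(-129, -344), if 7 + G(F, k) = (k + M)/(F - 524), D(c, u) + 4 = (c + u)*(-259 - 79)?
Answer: 66445102120363/18269634411420 ≈ 3.6369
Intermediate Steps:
D(c, u) = -4 - 338*c - 338*u (D(c, u) = -4 + (c + u)*(-259 - 79) = -4 + (c + u)*(-338) = -4 + (-338*c - 338*u) = -4 - 338*c - 338*u)
M = -366/7 (M = 4 - (308 + 86)/7 = 4 - ⅐*394 = 4 - 394/7 = -366/7 ≈ -52.286)
G(F, k) = -7 + (-366/7 + k)/(-524 + F) (G(F, k) = -7 + (k - 366/7)/(F - 524) = -7 + (-366/7 + k)/(-524 + F))
293935/80819 + G(322, -87)/D(-129, -344) = 293935/80819 + ((25310/7 - 87 - 7*322)/(-524 + 322))/(-4 - 338*(-129) - 338*(-344)) = 293935*(1/80819) + ((25310/7 - 87 - 2254)/(-202))/(-4 + 43602 + 116272) = 293935/80819 - 1/202*8923/7/159870 = 293935/80819 - 8923/1414*1/159870 = 293935/80819 - 8923/226056180 = 66445102120363/18269634411420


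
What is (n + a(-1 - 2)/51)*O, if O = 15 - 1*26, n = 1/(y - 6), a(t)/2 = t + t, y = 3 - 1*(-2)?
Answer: 231/17 ≈ 13.588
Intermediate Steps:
y = 5 (y = 3 + 2 = 5)
a(t) = 4*t (a(t) = 2*(t + t) = 2*(2*t) = 4*t)
n = -1 (n = 1/(5 - 6) = 1/(-1) = -1)
O = -11 (O = 15 - 26 = -11)
(n + a(-1 - 2)/51)*O = (-1 + (4*(-1 - 2))/51)*(-11) = (-1 + (4*(-3))*(1/51))*(-11) = (-1 - 12*1/51)*(-11) = (-1 - 4/17)*(-11) = -21/17*(-11) = 231/17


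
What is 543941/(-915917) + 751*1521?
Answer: 1046224883566/915917 ≈ 1.1423e+6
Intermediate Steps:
543941/(-915917) + 751*1521 = 543941*(-1/915917) + 1142271 = -543941/915917 + 1142271 = 1046224883566/915917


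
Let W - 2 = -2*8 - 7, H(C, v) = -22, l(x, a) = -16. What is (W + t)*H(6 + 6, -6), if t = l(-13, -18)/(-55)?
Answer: 2278/5 ≈ 455.60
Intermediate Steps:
t = 16/55 (t = -16/(-55) = -16*(-1/55) = 16/55 ≈ 0.29091)
W = -21 (W = 2 + (-2*8 - 7) = 2 + (-16 - 7) = 2 - 23 = -21)
(W + t)*H(6 + 6, -6) = (-21 + 16/55)*(-22) = -1139/55*(-22) = 2278/5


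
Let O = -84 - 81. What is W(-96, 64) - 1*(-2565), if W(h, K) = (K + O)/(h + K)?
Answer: 82181/32 ≈ 2568.2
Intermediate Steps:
O = -165
W(h, K) = (-165 + K)/(K + h) (W(h, K) = (K - 165)/(h + K) = (-165 + K)/(K + h))
W(-96, 64) - 1*(-2565) = (-165 + 64)/(64 - 96) - 1*(-2565) = -101/(-32) + 2565 = -1/32*(-101) + 2565 = 101/32 + 2565 = 82181/32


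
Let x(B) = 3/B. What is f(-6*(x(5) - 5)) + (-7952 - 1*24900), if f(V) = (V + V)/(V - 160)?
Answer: -5486350/167 ≈ -32852.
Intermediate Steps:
f(V) = 2*V/(-160 + V) (f(V) = (2*V)/(-160 + V) = 2*V/(-160 + V))
f(-6*(x(5) - 5)) + (-7952 - 1*24900) = 2*(-6*(3/5 - 5))/(-160 - 6*(3/5 - 5)) + (-7952 - 1*24900) = 2*(-6*(3*(⅕) - 5))/(-160 - 6*(3*(⅕) - 5)) + (-7952 - 24900) = 2*(-6*(⅗ - 5))/(-160 - 6*(⅗ - 5)) - 32852 = 2*(-6*(-22/5))/(-160 - 6*(-22/5)) - 32852 = 2*(132/5)/(-160 + 132/5) - 32852 = 2*(132/5)/(-668/5) - 32852 = 2*(132/5)*(-5/668) - 32852 = -66/167 - 32852 = -5486350/167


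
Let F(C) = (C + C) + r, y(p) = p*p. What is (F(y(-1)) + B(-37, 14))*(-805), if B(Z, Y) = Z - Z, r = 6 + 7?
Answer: -12075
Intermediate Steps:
r = 13
y(p) = p²
B(Z, Y) = 0
F(C) = 13 + 2*C (F(C) = (C + C) + 13 = 2*C + 13 = 13 + 2*C)
(F(y(-1)) + B(-37, 14))*(-805) = ((13 + 2*(-1)²) + 0)*(-805) = ((13 + 2*1) + 0)*(-805) = ((13 + 2) + 0)*(-805) = (15 + 0)*(-805) = 15*(-805) = -12075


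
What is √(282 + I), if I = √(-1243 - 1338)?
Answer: √(282 + I*√2581) ≈ 16.86 + 1.5066*I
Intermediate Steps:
I = I*√2581 (I = √(-2581) = I*√2581 ≈ 50.804*I)
√(282 + I) = √(282 + I*√2581)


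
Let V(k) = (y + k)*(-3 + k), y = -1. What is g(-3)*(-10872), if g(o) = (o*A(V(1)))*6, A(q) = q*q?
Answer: 0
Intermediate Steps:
V(k) = (-1 + k)*(-3 + k)
A(q) = q²
g(o) = 0 (g(o) = (o*(3 + 1² - 4*1)²)*6 = (o*(3 + 1 - 4)²)*6 = (o*0²)*6 = (o*0)*6 = 0*6 = 0)
g(-3)*(-10872) = 0*(-10872) = 0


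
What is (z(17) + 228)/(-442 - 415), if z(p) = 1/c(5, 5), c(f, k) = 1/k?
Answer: -233/857 ≈ -0.27188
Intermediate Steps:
c(f, k) = 1/k
z(p) = 5 (z(p) = 1/(1/5) = 1/(⅕) = 5)
(z(17) + 228)/(-442 - 415) = (5 + 228)/(-442 - 415) = 233/(-857) = 233*(-1/857) = -233/857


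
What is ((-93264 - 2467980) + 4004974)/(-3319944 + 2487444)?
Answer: -144373/83250 ≈ -1.7342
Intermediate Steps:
((-93264 - 2467980) + 4004974)/(-3319944 + 2487444) = (-2561244 + 4004974)/(-832500) = 1443730*(-1/832500) = -144373/83250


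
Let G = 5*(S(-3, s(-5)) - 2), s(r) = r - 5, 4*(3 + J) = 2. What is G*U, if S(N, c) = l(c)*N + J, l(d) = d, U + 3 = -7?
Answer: -1275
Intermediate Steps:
J = -5/2 (J = -3 + (1/4)*2 = -3 + 1/2 = -5/2 ≈ -2.5000)
s(r) = -5 + r
U = -10 (U = -3 - 7 = -10)
S(N, c) = -5/2 + N*c (S(N, c) = c*N - 5/2 = N*c - 5/2 = -5/2 + N*c)
G = 255/2 (G = 5*((-5/2 - 3*(-5 - 5)) - 2) = 5*((-5/2 - 3*(-10)) - 2) = 5*((-5/2 + 30) - 2) = 5*(55/2 - 2) = 5*(51/2) = 255/2 ≈ 127.50)
G*U = (255/2)*(-10) = -1275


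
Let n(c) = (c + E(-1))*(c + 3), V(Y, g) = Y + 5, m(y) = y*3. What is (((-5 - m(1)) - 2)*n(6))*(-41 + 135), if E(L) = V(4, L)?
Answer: -126900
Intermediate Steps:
m(y) = 3*y
V(Y, g) = 5 + Y
E(L) = 9 (E(L) = 5 + 4 = 9)
n(c) = (3 + c)*(9 + c) (n(c) = (c + 9)*(c + 3) = (9 + c)*(3 + c) = (3 + c)*(9 + c))
(((-5 - m(1)) - 2)*n(6))*(-41 + 135) = (((-5 - 3) - 2)*(27 + 6² + 12*6))*(-41 + 135) = (((-5 - 1*3) - 2)*(27 + 36 + 72))*94 = (((-5 - 3) - 2)*135)*94 = ((-8 - 2)*135)*94 = -10*135*94 = -1350*94 = -126900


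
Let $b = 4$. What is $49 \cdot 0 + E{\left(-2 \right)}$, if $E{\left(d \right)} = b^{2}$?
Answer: $16$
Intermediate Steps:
$E{\left(d \right)} = 16$ ($E{\left(d \right)} = 4^{2} = 16$)
$49 \cdot 0 + E{\left(-2 \right)} = 49 \cdot 0 + 16 = 0 + 16 = 16$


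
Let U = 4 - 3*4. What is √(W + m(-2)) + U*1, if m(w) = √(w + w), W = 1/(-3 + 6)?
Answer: -8 + √(3 + 18*I)/3 ≈ -6.9135 + 0.92039*I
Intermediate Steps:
W = ⅓ (W = 1/3 = ⅓ ≈ 0.33333)
m(w) = √2*√w (m(w) = √(2*w) = √2*√w)
U = -8 (U = 4 - 12 = -8)
√(W + m(-2)) + U*1 = √(⅓ + √2*√(-2)) - 8*1 = √(⅓ + √2*(I*√2)) - 8 = √(⅓ + 2*I) - 8 = -8 + √(⅓ + 2*I)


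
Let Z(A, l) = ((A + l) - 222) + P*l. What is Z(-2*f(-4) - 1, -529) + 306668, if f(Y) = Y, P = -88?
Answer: 352476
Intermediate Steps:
Z(A, l) = -222 + A - 87*l (Z(A, l) = ((A + l) - 222) - 88*l = (-222 + A + l) - 88*l = -222 + A - 87*l)
Z(-2*f(-4) - 1, -529) + 306668 = (-222 + (-2*(-4) - 1) - 87*(-529)) + 306668 = (-222 + (8 - 1) + 46023) + 306668 = (-222 + 7 + 46023) + 306668 = 45808 + 306668 = 352476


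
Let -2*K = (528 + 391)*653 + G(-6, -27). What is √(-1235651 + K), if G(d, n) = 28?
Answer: I*√6142874/2 ≈ 1239.2*I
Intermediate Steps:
K = -600135/2 (K = -((528 + 391)*653 + 28)/2 = -(919*653 + 28)/2 = -(600107 + 28)/2 = -½*600135 = -600135/2 ≈ -3.0007e+5)
√(-1235651 + K) = √(-1235651 - 600135/2) = √(-3071437/2) = I*√6142874/2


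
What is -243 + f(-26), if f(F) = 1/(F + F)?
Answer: -12637/52 ≈ -243.02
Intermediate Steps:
f(F) = 1/(2*F)
-243 + f(-26) = -243 + (1/2)/(-26) = -243 + (1/2)*(-1/26) = -243 - 1/52 = -12637/52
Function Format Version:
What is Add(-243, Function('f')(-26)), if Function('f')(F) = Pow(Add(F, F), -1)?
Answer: Rational(-12637, 52) ≈ -243.02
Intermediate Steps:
Function('f')(F) = Mul(Rational(1, 2), Pow(F, -1)) (Function('f')(F) = Pow(Mul(2, F), -1) = Mul(Rational(1, 2), Pow(F, -1)))
Add(-243, Function('f')(-26)) = Add(-243, Mul(Rational(1, 2), Pow(-26, -1))) = Add(-243, Mul(Rational(1, 2), Rational(-1, 26))) = Add(-243, Rational(-1, 52)) = Rational(-12637, 52)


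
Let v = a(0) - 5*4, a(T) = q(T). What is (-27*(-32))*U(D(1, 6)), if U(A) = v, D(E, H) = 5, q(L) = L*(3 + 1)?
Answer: -17280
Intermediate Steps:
q(L) = 4*L (q(L) = L*4 = 4*L)
a(T) = 4*T
v = -20 (v = 4*0 - 5*4 = 0 - 20 = -20)
U(A) = -20
(-27*(-32))*U(D(1, 6)) = -27*(-32)*(-20) = 864*(-20) = -17280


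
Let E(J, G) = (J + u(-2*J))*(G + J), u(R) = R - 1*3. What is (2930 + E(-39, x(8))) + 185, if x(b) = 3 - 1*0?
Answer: 1819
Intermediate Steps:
x(b) = 3 (x(b) = 3 + 0 = 3)
u(R) = -3 + R (u(R) = R - 3 = -3 + R)
E(J, G) = (-3 - J)*(G + J) (E(J, G) = (J + (-3 - 2*J))*(G + J) = (-3 - J)*(G + J))
(2930 + E(-39, x(8))) + 185 = (2930 + (-1*(-39)² - 3*3 - 3*(-39) - 1*3*(-39))) + 185 = (2930 + (-1*1521 - 9 + 117 + 117)) + 185 = (2930 + (-1521 - 9 + 117 + 117)) + 185 = (2930 - 1296) + 185 = 1634 + 185 = 1819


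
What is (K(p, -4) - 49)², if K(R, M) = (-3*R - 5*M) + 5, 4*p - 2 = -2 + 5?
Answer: 12321/16 ≈ 770.06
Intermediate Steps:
p = 5/4 (p = ½ + (-2 + 5)/4 = ½ + (¼)*3 = ½ + ¾ = 5/4 ≈ 1.2500)
K(R, M) = 5 - 5*M - 3*R (K(R, M) = (-5*M - 3*R) + 5 = 5 - 5*M - 3*R)
(K(p, -4) - 49)² = ((5 - 5*(-4) - 3*5/4) - 49)² = ((5 + 20 - 15/4) - 49)² = (85/4 - 49)² = (-111/4)² = 12321/16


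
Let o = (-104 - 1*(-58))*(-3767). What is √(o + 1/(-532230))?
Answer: √49085379505125570/532230 ≈ 416.27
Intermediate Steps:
o = 173282 (o = (-104 + 58)*(-3767) = -46*(-3767) = 173282)
√(o + 1/(-532230)) = √(173282 + 1/(-532230)) = √(173282 - 1/532230) = √(92225878859/532230) = √49085379505125570/532230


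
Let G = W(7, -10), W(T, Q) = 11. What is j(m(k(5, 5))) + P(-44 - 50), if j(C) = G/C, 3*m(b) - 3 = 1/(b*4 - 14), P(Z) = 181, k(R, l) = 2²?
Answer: 1333/7 ≈ 190.43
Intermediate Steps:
G = 11
k(R, l) = 4
m(b) = 1 + 1/(3*(-14 + 4*b)) (m(b) = 1 + 1/(3*(b*4 - 14)) = 1 + 1/(3*(4*b - 14)) = 1 + 1/(3*(-14 + 4*b)))
j(C) = 11/C
j(m(k(5, 5))) + P(-44 - 50) = 11/(((-41 + 12*4)/(6*(-7 + 2*4)))) + 181 = 11/(((-41 + 48)/(6*(-7 + 8)))) + 181 = 11/(((⅙)*7/1)) + 181 = 11/(((⅙)*1*7)) + 181 = 11/(7/6) + 181 = 11*(6/7) + 181 = 66/7 + 181 = 1333/7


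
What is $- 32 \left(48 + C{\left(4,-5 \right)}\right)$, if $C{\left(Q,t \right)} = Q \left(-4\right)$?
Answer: $-1024$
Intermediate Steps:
$C{\left(Q,t \right)} = - 4 Q$
$- 32 \left(48 + C{\left(4,-5 \right)}\right) = - 32 \left(48 - 16\right) = \left(-32\right) 32 = -1024$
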